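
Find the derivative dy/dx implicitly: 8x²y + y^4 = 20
Apply d/dx to both sides, remembering that y depends on x. Each occurrence of y therefore brings in a y' = dy/dx via the chain rule.

With F(x, y) equal to the left-hand side minus the right, differentiate F term by term:
  d/dx[8x^2y] = 8x^2·y' + 16xy
  d/dx[y^4] = 4y^3·y'
  d/dx[-20] = 0
Adding these up, d/dx[F] = 0 becomes
  (16xy) + (8x^2 + 4y^3)·y' = 0,
so isolating y',
  dy/dx = -(16xy)/(8x^2 + 4y^3) = -4xy/(2x^2 + y^3)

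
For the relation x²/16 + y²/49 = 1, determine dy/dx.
Apply d/dx to both sides, remembering that y depends on x. Each occurrence of y therefore brings in a y' = dy/dx via the chain rule.

With F(x, y) equal to the left-hand side minus the right, differentiate F term by term:
  d/dx[x^2/16] = x/8
  d/dx[y^2/49] = 2y·y'/49
  d/dx[-1] = 0
Adding these up, d/dx[F] = 0 becomes
  (x/8) + (2y/49)·y' = 0,
so isolating y',
  dy/dx = -(x/8)/(2y/49) = -49x/(16y)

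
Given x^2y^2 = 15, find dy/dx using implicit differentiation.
Take d/dx of both sides. Since y is implicitly a function of x, the chain rule attaches a y' = dy/dx factor whenever we differentiate through y.

Set F(x, y) = (left side) − (right side), so the curve is F = 0. Differentiating each term of F:
  d/dx[x^2y^2] = 2x^2y·y' + 2xy^2
  d/dx[-15] = 0

Collecting, the y'-free part is the partial derivative in x and the y' coefficient is the partial derivative in y:
  ∂F/∂x = 2xy^2
  ∂F/∂y = 2x^2y

so d/dx[F(x, y(x))] = ∂F/∂x + (∂F/∂y)·y' = 0. Rearranging,
  dy/dx = -(∂F/∂x)/(∂F/∂y) = -(2xy^2)/(2x^2y) = -y/x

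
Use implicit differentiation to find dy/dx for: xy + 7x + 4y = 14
Differentiate the relation implicitly: treat y = y(x) and apply the chain rule, so every y-derivative picks up a y' = dy/dx factor.

With everything moved to the left-hand side, differentiate term by term:
  d/dx[xy] = x·y' + y
  d/dx[7x] = 7
  d/dx[4y] = 4·y'
  d/dx[-14] = 0

Separating the contributions that come from x directly and those that come through y:
  without y':      y + 7
  multiplying y':  x + 4

so (y + 7) + (x + 4)·y' = 0, and therefore
  dy/dx = -(y + 7)/(x + 4) = (-y - 7)/(x + 4)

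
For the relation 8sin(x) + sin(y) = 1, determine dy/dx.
Take d/dx of both sides. Since y is implicitly a function of x, the chain rule attaches a y' = dy/dx factor whenever we differentiate through y.

Set F(x, y) = (left side) − (right side), so the curve is F = 0. Differentiating each term of F:
  d/dx[8sin(x)] = 8cos(x)
  d/dx[sin(y)] = y'·cos(y)
  d/dx[-1] = 0

Collecting, the y'-free part is the partial derivative in x and the y' coefficient is the partial derivative in y:
  ∂F/∂x = 8cos(x)
  ∂F/∂y = cos(y)

so d/dx[F(x, y(x))] = ∂F/∂x + (∂F/∂y)·y' = 0. Rearranging,
  dy/dx = -(∂F/∂x)/(∂F/∂y) = -(8cos(x))/(cos(y)) = -8cos(x)/cos(y)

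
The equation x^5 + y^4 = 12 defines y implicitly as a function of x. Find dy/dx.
Take d/dx of both sides. Since y is implicitly a function of x, the chain rule attaches a y' = dy/dx factor whenever we differentiate through y.

Set F(x, y) = (left side) − (right side), so the curve is F = 0. Differentiating each term of F:
  d/dx[x^5] = 5x^4
  d/dx[y^4] = 4y^3·y'
  d/dx[-12] = 0

Collecting, the y'-free part is the partial derivative in x and the y' coefficient is the partial derivative in y:
  ∂F/∂x = 5x^4
  ∂F/∂y = 4y^3

so d/dx[F(x, y(x))] = ∂F/∂x + (∂F/∂y)·y' = 0. Rearranging,
  dy/dx = -(∂F/∂x)/(∂F/∂y) = -(5x^4)/(4y^3) = -5x^4/(4y^3)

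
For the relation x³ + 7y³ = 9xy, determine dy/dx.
Apply d/dx to both sides, remembering that y depends on x. Each occurrence of y therefore brings in a y' = dy/dx via the chain rule.

With F(x, y) equal to the left-hand side minus the right, differentiate F term by term:
  d/dx[x^3] = 3x^2
  d/dx[-9xy] = -9x·y' - 9y
  d/dx[7y^3] = 21y^2·y'
Adding these up, d/dx[F] = 0 becomes
  (3x^2 - 9y) + (-9x + 21y^2)·y' = 0,
so isolating y',
  dy/dx = -(3x^2 - 9y)/(-9x + 21y^2) = (x^2 - 3y)/(3x - 7y^2)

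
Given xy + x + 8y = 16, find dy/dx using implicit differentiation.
Take d/dx of both sides. Since y is implicitly a function of x, the chain rule attaches a y' = dy/dx factor whenever we differentiate through y.

Set F(x, y) = (left side) − (right side), so the curve is F = 0. Differentiating each term of F:
  d/dx[xy] = x·y' + y
  d/dx[x] = 1
  d/dx[8y] = 8·y'
  d/dx[-16] = 0

Collecting, the y'-free part is the partial derivative in x and the y' coefficient is the partial derivative in y:
  ∂F/∂x = y + 1
  ∂F/∂y = x + 8

so d/dx[F(x, y(x))] = ∂F/∂x + (∂F/∂y)·y' = 0. Rearranging,
  dy/dx = -(∂F/∂x)/(∂F/∂y) = -(y + 1)/(x + 8) = (-y - 1)/(x + 8)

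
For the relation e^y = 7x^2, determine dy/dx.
Differentiate both sides with respect to x, treating y as y(x). By the chain rule, any term containing y contributes a factor of y' = dy/dx when we differentiate it.

Move every term to one side and write the relation as F(x, y) = 0. Term by term,
  d/dx[-7x^2] = -14x
  d/dx[e^(y)] = y'·e^(y)

The pieces without y' make up ∂F/∂x and the coefficient of y' is ∂F/∂y:
  ∂F/∂x = -14x,
  ∂F/∂y = e^(y).

Since d/dx[F] = ∂F/∂x + (∂F/∂y)·y' = 0, solve for y':
  (∂F/∂y)·y' = -∂F/∂x
  dy/dx = -(∂F/∂x)/(∂F/∂y) = -(-14x)/(e^(y)) = 14x·e^(-y)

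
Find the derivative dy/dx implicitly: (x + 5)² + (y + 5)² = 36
Differentiate both sides with respect to x, treating y as y(x). By the chain rule, any term containing y contributes a factor of y' = dy/dx when we differentiate it.

Move every term to one side and write the relation as F(x, y) = 0. Term by term,
  d/dx[(x + 5)^2] = 2x + 10
  d/dx[(y + 5)^2] = 2·y'(y + 5)
  d/dx[-36] = 0

The pieces without y' make up ∂F/∂x and the coefficient of y' is ∂F/∂y:
  ∂F/∂x = 2x + 10,
  ∂F/∂y = 2y + 10.

Since d/dx[F] = ∂F/∂x + (∂F/∂y)·y' = 0, solve for y':
  (∂F/∂y)·y' = -∂F/∂x
  dy/dx = -(∂F/∂x)/(∂F/∂y) = -(2x + 10)/(2y + 10) = (-x - 5)/(y + 5)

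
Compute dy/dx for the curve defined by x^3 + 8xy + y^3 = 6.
Differentiate the relation implicitly: treat y = y(x) and apply the chain rule, so every y-derivative picks up a y' = dy/dx factor.

With everything moved to the left-hand side, differentiate term by term:
  d/dx[x^3] = 3x^2
  d/dx[8xy] = 8x·y' + 8y
  d/dx[y^3] = 3y^2·y'
  d/dx[-6] = 0

Separating the contributions that come from x directly and those that come through y:
  without y':      3x^2 + 8y
  multiplying y':  8x + 3y^2

so (3x^2 + 8y) + (8x + 3y^2)·y' = 0, and therefore
  dy/dx = -(3x^2 + 8y)/(8x + 3y^2) = (-3x^2 - 8y)/(8x + 3y^2)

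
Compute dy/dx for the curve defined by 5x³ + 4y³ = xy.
Apply d/dx to both sides, remembering that y depends on x. Each occurrence of y therefore brings in a y' = dy/dx via the chain rule.

With F(x, y) equal to the left-hand side minus the right, differentiate F term by term:
  d/dx[5x^3] = 15x^2
  d/dx[-xy] = -x·y' - y
  d/dx[4y^3] = 12y^2·y'
Adding these up, d/dx[F] = 0 becomes
  (15x^2 - y) + (-x + 12y^2)·y' = 0,
so isolating y',
  dy/dx = -(15x^2 - y)/(-x + 12y^2) = (15x^2 - y)/(x - 12y^2)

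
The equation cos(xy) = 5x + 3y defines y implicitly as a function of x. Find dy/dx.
Apply d/dx to both sides, remembering that y depends on x. Each occurrence of y therefore brings in a y' = dy/dx via the chain rule.

With F(x, y) equal to the left-hand side minus the right, differentiate F term by term:
  d/dx[-5x] = -5
  d/dx[-3y] = -3·y'
  d/dx[cos(xy)] = -(x·y' + y)·sin(xy)
Adding these up, d/dx[F] = 0 becomes
  (-y·sin(xy) - 5) + (-x·sin(xy) - 3)·y' = 0,
so isolating y',
  dy/dx = -(-y·sin(xy) - 5)/(-x·sin(xy) - 3) = -(y·sin(xy) + 5)/(x·sin(xy) + 3)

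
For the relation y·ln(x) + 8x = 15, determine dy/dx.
Take d/dx of both sides. Since y is implicitly a function of x, the chain rule attaches a y' = dy/dx factor whenever we differentiate through y.

Set F(x, y) = (left side) − (right side), so the curve is F = 0. Differentiating each term of F:
  d/dx[8x] = 8
  d/dx[y·ln(x)] = y'·ln(x) + y/x
  d/dx[-15] = 0

Collecting, the y'-free part is the partial derivative in x and the y' coefficient is the partial derivative in y:
  ∂F/∂x = 8 + y/x
  ∂F/∂y = ln(x)

so d/dx[F(x, y(x))] = ∂F/∂x + (∂F/∂y)·y' = 0. Rearranging,
  dy/dx = -(∂F/∂x)/(∂F/∂y) = -(8 + y/x)/(ln(x))
        = -((8x + y)/x)/(ln(x)) = (-8x - y)/(x·ln(x))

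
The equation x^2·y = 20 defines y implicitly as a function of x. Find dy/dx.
Differentiate both sides with respect to x, treating y as y(x). By the chain rule, any term containing y contributes a factor of y' = dy/dx when we differentiate it.

Move every term to one side and write the relation as F(x, y) = 0. Term by term,
  d/dx[x^2y] = x^2·y' + 2xy
  d/dx[-20] = 0

The pieces without y' make up ∂F/∂x and the coefficient of y' is ∂F/∂y:
  ∂F/∂x = 2xy,
  ∂F/∂y = x^2.

Since d/dx[F] = ∂F/∂x + (∂F/∂y)·y' = 0, solve for y':
  (∂F/∂y)·y' = -∂F/∂x
  dy/dx = -(∂F/∂x)/(∂F/∂y) = -(2xy)/(x^2) = -2y/x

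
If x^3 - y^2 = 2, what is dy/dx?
Differentiate the relation implicitly: treat y = y(x) and apply the chain rule, so every y-derivative picks up a y' = dy/dx factor.

With everything moved to the left-hand side, differentiate term by term:
  d/dx[x^3] = 3x^2
  d/dx[-y^2] = -2y·y'
  d/dx[-2] = 0

Separating the contributions that come from x directly and those that come through y:
  without y':      3x^2
  multiplying y':  -2y

so (3x^2) + (-2y)·y' = 0, and therefore
  dy/dx = -(3x^2)/(-2y) = 3x^2/(2y)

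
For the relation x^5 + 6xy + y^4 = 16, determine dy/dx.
Differentiate the relation implicitly: treat y = y(x) and apply the chain rule, so every y-derivative picks up a y' = dy/dx factor.

With everything moved to the left-hand side, differentiate term by term:
  d/dx[x^5] = 5x^4
  d/dx[6xy] = 6x·y' + 6y
  d/dx[y^4] = 4y^3·y'
  d/dx[-16] = 0

Separating the contributions that come from x directly and those that come through y:
  without y':      5x^4 + 6y
  multiplying y':  6x + 4y^3

so (5x^4 + 6y) + (6x + 4y^3)·y' = 0, and therefore
  dy/dx = -(5x^4 + 6y)/(6x + 4y^3) = (-5x^4 - 6y)/(2(3x + 2y^3))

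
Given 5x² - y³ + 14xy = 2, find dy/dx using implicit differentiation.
Differentiate both sides with respect to x, treating y as y(x). By the chain rule, any term containing y contributes a factor of y' = dy/dx when we differentiate it.

Move every term to one side and write the relation as F(x, y) = 0. Term by term,
  d/dx[5x^2] = 10x
  d/dx[14xy] = 14x·y' + 14y
  d/dx[-y^3] = -3y^2·y'
  d/dx[-2] = 0

The pieces without y' make up ∂F/∂x and the coefficient of y' is ∂F/∂y:
  ∂F/∂x = 10x + 14y,
  ∂F/∂y = 14x - 3y^2.

Since d/dx[F] = ∂F/∂x + (∂F/∂y)·y' = 0, solve for y':
  (∂F/∂y)·y' = -∂F/∂x
  dy/dx = -(∂F/∂x)/(∂F/∂y) = -(10x + 14y)/(14x - 3y^2) = 2(-5x - 7y)/(14x - 3y^2)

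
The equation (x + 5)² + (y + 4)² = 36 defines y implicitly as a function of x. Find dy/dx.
Differentiate both sides with respect to x, treating y as y(x). By the chain rule, any term containing y contributes a factor of y' = dy/dx when we differentiate it.

Move every term to one side and write the relation as F(x, y) = 0. Term by term,
  d/dx[(x + 5)^2] = 2x + 10
  d/dx[(y + 4)^2] = 2·y'(y + 4)
  d/dx[-36] = 0

The pieces without y' make up ∂F/∂x and the coefficient of y' is ∂F/∂y:
  ∂F/∂x = 2x + 10,
  ∂F/∂y = 2y + 8.

Since d/dx[F] = ∂F/∂x + (∂F/∂y)·y' = 0, solve for y':
  (∂F/∂y)·y' = -∂F/∂x
  dy/dx = -(∂F/∂x)/(∂F/∂y) = -(2x + 10)/(2y + 8) = (-x - 5)/(y + 4)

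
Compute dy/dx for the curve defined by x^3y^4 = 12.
Take d/dx of both sides. Since y is implicitly a function of x, the chain rule attaches a y' = dy/dx factor whenever we differentiate through y.

Set F(x, y) = (left side) − (right side), so the curve is F = 0. Differentiating each term of F:
  d/dx[x^3y^4] = 4x^3y^3·y' + 3x^2y^4
  d/dx[-12] = 0

Collecting, the y'-free part is the partial derivative in x and the y' coefficient is the partial derivative in y:
  ∂F/∂x = 3x^2y^4
  ∂F/∂y = 4x^3y^3

so d/dx[F(x, y(x))] = ∂F/∂x + (∂F/∂y)·y' = 0. Rearranging,
  dy/dx = -(∂F/∂x)/(∂F/∂y) = -(3x^2y^4)/(4x^3y^3) = -3y/(4x)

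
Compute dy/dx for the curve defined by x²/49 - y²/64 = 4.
Differentiate both sides with respect to x, treating y as y(x). By the chain rule, any term containing y contributes a factor of y' = dy/dx when we differentiate it.

Move every term to one side and write the relation as F(x, y) = 0. Term by term,
  d/dx[x^2/49] = 2x/49
  d/dx[-y^2/64] = -y·y'/32
  d/dx[-4] = 0

The pieces without y' make up ∂F/∂x and the coefficient of y' is ∂F/∂y:
  ∂F/∂x = 2x/49,
  ∂F/∂y = -y/32.

Since d/dx[F] = ∂F/∂x + (∂F/∂y)·y' = 0, solve for y':
  (∂F/∂y)·y' = -∂F/∂x
  dy/dx = -(∂F/∂x)/(∂F/∂y) = -(2x/49)/(-y/32) = 64x/(49y)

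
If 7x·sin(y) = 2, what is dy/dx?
Differentiate the relation implicitly: treat y = y(x) and apply the chain rule, so every y-derivative picks up a y' = dy/dx factor.

With everything moved to the left-hand side, differentiate term by term:
  d/dx[7x·sin(y)] = 7x·y'·cos(y) + 7sin(y)
  d/dx[-2] = 0

Separating the contributions that come from x directly and those that come through y:
  without y':      7sin(y)
  multiplying y':  7x·cos(y)

so (7sin(y)) + (7x·cos(y))·y' = 0, and therefore
  dy/dx = -(7sin(y))/(7x·cos(y)) = -tan(y)/x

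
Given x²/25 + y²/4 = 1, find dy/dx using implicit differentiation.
Apply d/dx to both sides, remembering that y depends on x. Each occurrence of y therefore brings in a y' = dy/dx via the chain rule.

With F(x, y) equal to the left-hand side minus the right, differentiate F term by term:
  d/dx[x^2/25] = 2x/25
  d/dx[y^2/4] = y·y'/2
  d/dx[-1] = 0
Adding these up, d/dx[F] = 0 becomes
  (2x/25) + (y/2)·y' = 0,
so isolating y',
  dy/dx = -(2x/25)/(y/2) = -4x/(25y)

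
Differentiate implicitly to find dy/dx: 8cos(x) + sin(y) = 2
Differentiate the relation implicitly: treat y = y(x) and apply the chain rule, so every y-derivative picks up a y' = dy/dx factor.

With everything moved to the left-hand side, differentiate term by term:
  d/dx[sin(y)] = y'·cos(y)
  d/dx[8cos(x)] = -8sin(x)
  d/dx[-2] = 0

Separating the contributions that come from x directly and those that come through y:
  without y':      -8sin(x)
  multiplying y':  cos(y)

so (-8sin(x)) + (cos(y))·y' = 0, and therefore
  dy/dx = -(-8sin(x))/(cos(y)) = 8sin(x)/cos(y)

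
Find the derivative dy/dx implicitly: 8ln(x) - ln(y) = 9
Take d/dx of both sides. Since y is implicitly a function of x, the chain rule attaches a y' = dy/dx factor whenever we differentiate through y.

Set F(x, y) = (left side) − (right side), so the curve is F = 0. Differentiating each term of F:
  d/dx[8ln(x)] = 8/x
  d/dx[-ln(y)] = -y'/y
  d/dx[-9] = 0

Collecting, the y'-free part is the partial derivative in x and the y' coefficient is the partial derivative in y:
  ∂F/∂x = 8/x
  ∂F/∂y = -1/y

so d/dx[F(x, y(x))] = ∂F/∂x + (∂F/∂y)·y' = 0. Rearranging,
  dy/dx = -(∂F/∂x)/(∂F/∂y) = -(8/x)/(-1/y) = 8y/x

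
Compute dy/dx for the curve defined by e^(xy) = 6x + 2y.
Differentiate both sides with respect to x, treating y as y(x). By the chain rule, any term containing y contributes a factor of y' = dy/dx when we differentiate it.

Move every term to one side and write the relation as F(x, y) = 0. Term by term,
  d/dx[-6x] = -6
  d/dx[-2y] = -2·y'
  d/dx[e^(xy)] = (x·y' + y)·e^(xy)

The pieces without y' make up ∂F/∂x and the coefficient of y' is ∂F/∂y:
  ∂F/∂x = y·e^(xy) - 6,
  ∂F/∂y = x·e^(xy) - 2.

Since d/dx[F] = ∂F/∂x + (∂F/∂y)·y' = 0, solve for y':
  (∂F/∂y)·y' = -∂F/∂x
  dy/dx = -(∂F/∂x)/(∂F/∂y) = -(y·e^(xy) - 6)/(x·e^(xy) - 2) = (-y·e^(xy) + 6)/(x·e^(xy) - 2)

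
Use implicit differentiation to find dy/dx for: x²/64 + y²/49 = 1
Differentiate both sides with respect to x, treating y as y(x). By the chain rule, any term containing y contributes a factor of y' = dy/dx when we differentiate it.

Move every term to one side and write the relation as F(x, y) = 0. Term by term,
  d/dx[x^2/64] = x/32
  d/dx[y^2/49] = 2y·y'/49
  d/dx[-1] = 0

The pieces without y' make up ∂F/∂x and the coefficient of y' is ∂F/∂y:
  ∂F/∂x = x/32,
  ∂F/∂y = 2y/49.

Since d/dx[F] = ∂F/∂x + (∂F/∂y)·y' = 0, solve for y':
  (∂F/∂y)·y' = -∂F/∂x
  dy/dx = -(∂F/∂x)/(∂F/∂y) = -(x/32)/(2y/49) = -49x/(64y)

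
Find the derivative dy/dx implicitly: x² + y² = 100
Differentiate both sides with respect to x, treating y as y(x). By the chain rule, any term containing y contributes a factor of y' = dy/dx when we differentiate it.

Move every term to one side and write the relation as F(x, y) = 0. Term by term,
  d/dx[x^2] = 2x
  d/dx[y^2] = 2y·y'
  d/dx[-100] = 0

The pieces without y' make up ∂F/∂x and the coefficient of y' is ∂F/∂y:
  ∂F/∂x = 2x,
  ∂F/∂y = 2y.

Since d/dx[F] = ∂F/∂x + (∂F/∂y)·y' = 0, solve for y':
  (∂F/∂y)·y' = -∂F/∂x
  dy/dx = -(∂F/∂x)/(∂F/∂y) = -(2x)/(2y) = -x/y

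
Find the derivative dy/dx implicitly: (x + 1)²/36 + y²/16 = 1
Differentiate both sides with respect to x, treating y as y(x). By the chain rule, any term containing y contributes a factor of y' = dy/dx when we differentiate it.

Move every term to one side and write the relation as F(x, y) = 0. Term by term,
  d/dx[y^2/16] = y·y'/8
  d/dx[(x + 1)^2/36] = x/18 + 1/18
  d/dx[-1] = 0

The pieces without y' make up ∂F/∂x and the coefficient of y' is ∂F/∂y:
  ∂F/∂x = x/18 + 1/18,
  ∂F/∂y = y/8.

Since d/dx[F] = ∂F/∂x + (∂F/∂y)·y' = 0, solve for y':
  (∂F/∂y)·y' = -∂F/∂x
  dy/dx = -(∂F/∂x)/(∂F/∂y) = -(x/18 + 1/18)/(y/8)
        = -((x + 1)/18)/(y/8) = 4(-x - 1)/(9y)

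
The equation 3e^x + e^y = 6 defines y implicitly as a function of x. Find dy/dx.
Differentiate both sides with respect to x, treating y as y(x). By the chain rule, any term containing y contributes a factor of y' = dy/dx when we differentiate it.

Move every term to one side and write the relation as F(x, y) = 0. Term by term,
  d/dx[3e^(x)] = 3e^(x)
  d/dx[e^(y)] = y'·e^(y)
  d/dx[-6] = 0

The pieces without y' make up ∂F/∂x and the coefficient of y' is ∂F/∂y:
  ∂F/∂x = 3e^(x),
  ∂F/∂y = e^(y).

Since d/dx[F] = ∂F/∂x + (∂F/∂y)·y' = 0, solve for y':
  (∂F/∂y)·y' = -∂F/∂x
  dy/dx = -(∂F/∂x)/(∂F/∂y) = -(3e^(x))/(e^(y)) = -3e^(x - y)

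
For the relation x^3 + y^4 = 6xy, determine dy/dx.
Take d/dx of both sides. Since y is implicitly a function of x, the chain rule attaches a y' = dy/dx factor whenever we differentiate through y.

Set F(x, y) = (left side) − (right side), so the curve is F = 0. Differentiating each term of F:
  d/dx[x^3] = 3x^2
  d/dx[-6xy] = -6x·y' - 6y
  d/dx[y^4] = 4y^3·y'

Collecting, the y'-free part is the partial derivative in x and the y' coefficient is the partial derivative in y:
  ∂F/∂x = 3x^2 - 6y
  ∂F/∂y = -6x + 4y^3

so d/dx[F(x, y(x))] = ∂F/∂x + (∂F/∂y)·y' = 0. Rearranging,
  dy/dx = -(∂F/∂x)/(∂F/∂y) = -(3x^2 - 6y)/(-6x + 4y^3) = 3(x^2 - 2y)/(2(3x - 2y^3))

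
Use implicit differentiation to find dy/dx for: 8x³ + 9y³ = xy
Apply d/dx to both sides, remembering that y depends on x. Each occurrence of y therefore brings in a y' = dy/dx via the chain rule.

With F(x, y) equal to the left-hand side minus the right, differentiate F term by term:
  d/dx[8x^3] = 24x^2
  d/dx[-xy] = -x·y' - y
  d/dx[9y^3] = 27y^2·y'
Adding these up, d/dx[F] = 0 becomes
  (24x^2 - y) + (-x + 27y^2)·y' = 0,
so isolating y',
  dy/dx = -(24x^2 - y)/(-x + 27y^2) = (24x^2 - y)/(x - 27y^2)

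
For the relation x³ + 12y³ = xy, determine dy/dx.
Take d/dx of both sides. Since y is implicitly a function of x, the chain rule attaches a y' = dy/dx factor whenever we differentiate through y.

Set F(x, y) = (left side) − (right side), so the curve is F = 0. Differentiating each term of F:
  d/dx[x^3] = 3x^2
  d/dx[-xy] = -x·y' - y
  d/dx[12y^3] = 36y^2·y'

Collecting, the y'-free part is the partial derivative in x and the y' coefficient is the partial derivative in y:
  ∂F/∂x = 3x^2 - y
  ∂F/∂y = -x + 36y^2

so d/dx[F(x, y(x))] = ∂F/∂x + (∂F/∂y)·y' = 0. Rearranging,
  dy/dx = -(∂F/∂x)/(∂F/∂y) = -(3x^2 - y)/(-x + 36y^2) = (3x^2 - y)/(x - 36y^2)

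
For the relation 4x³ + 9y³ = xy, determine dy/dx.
Take d/dx of both sides. Since y is implicitly a function of x, the chain rule attaches a y' = dy/dx factor whenever we differentiate through y.

Set F(x, y) = (left side) − (right side), so the curve is F = 0. Differentiating each term of F:
  d/dx[4x^3] = 12x^2
  d/dx[-xy] = -x·y' - y
  d/dx[9y^3] = 27y^2·y'

Collecting, the y'-free part is the partial derivative in x and the y' coefficient is the partial derivative in y:
  ∂F/∂x = 12x^2 - y
  ∂F/∂y = -x + 27y^2

so d/dx[F(x, y(x))] = ∂F/∂x + (∂F/∂y)·y' = 0. Rearranging,
  dy/dx = -(∂F/∂x)/(∂F/∂y) = -(12x^2 - y)/(-x + 27y^2) = (12x^2 - y)/(x - 27y^2)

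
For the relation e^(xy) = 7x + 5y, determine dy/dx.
Apply d/dx to both sides, remembering that y depends on x. Each occurrence of y therefore brings in a y' = dy/dx via the chain rule.

With F(x, y) equal to the left-hand side minus the right, differentiate F term by term:
  d/dx[-7x] = -7
  d/dx[-5y] = -5·y'
  d/dx[e^(xy)] = (x·y' + y)·e^(xy)
Adding these up, d/dx[F] = 0 becomes
  (y·e^(xy) - 7) + (x·e^(xy) - 5)·y' = 0,
so isolating y',
  dy/dx = -(y·e^(xy) - 7)/(x·e^(xy) - 5) = (-y·e^(xy) + 7)/(x·e^(xy) - 5)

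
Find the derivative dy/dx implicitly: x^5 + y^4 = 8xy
Differentiate both sides with respect to x, treating y as y(x). By the chain rule, any term containing y contributes a factor of y' = dy/dx when we differentiate it.

Move every term to one side and write the relation as F(x, y) = 0. Term by term,
  d/dx[x^5] = 5x^4
  d/dx[-8xy] = -8x·y' - 8y
  d/dx[y^4] = 4y^3·y'

The pieces without y' make up ∂F/∂x and the coefficient of y' is ∂F/∂y:
  ∂F/∂x = 5x^4 - 8y,
  ∂F/∂y = -8x + 4y^3.

Since d/dx[F] = ∂F/∂x + (∂F/∂y)·y' = 0, solve for y':
  (∂F/∂y)·y' = -∂F/∂x
  dy/dx = -(∂F/∂x)/(∂F/∂y) = -(5x^4 - 8y)/(-8x + 4y^3) = (5x^4 - 8y)/(4(2x - y^3))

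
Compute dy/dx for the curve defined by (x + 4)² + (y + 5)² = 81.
Take d/dx of both sides. Since y is implicitly a function of x, the chain rule attaches a y' = dy/dx factor whenever we differentiate through y.

Set F(x, y) = (left side) − (right side), so the curve is F = 0. Differentiating each term of F:
  d/dx[(x + 4)^2] = 2x + 8
  d/dx[(y + 5)^2] = 2·y'(y + 5)
  d/dx[-81] = 0

Collecting, the y'-free part is the partial derivative in x and the y' coefficient is the partial derivative in y:
  ∂F/∂x = 2x + 8
  ∂F/∂y = 2y + 10

so d/dx[F(x, y(x))] = ∂F/∂x + (∂F/∂y)·y' = 0. Rearranging,
  dy/dx = -(∂F/∂x)/(∂F/∂y) = -(2x + 8)/(2y + 10) = (-x - 4)/(y + 5)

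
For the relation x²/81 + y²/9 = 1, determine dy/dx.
Differentiate both sides with respect to x, treating y as y(x). By the chain rule, any term containing y contributes a factor of y' = dy/dx when we differentiate it.

Move every term to one side and write the relation as F(x, y) = 0. Term by term,
  d/dx[x^2/81] = 2x/81
  d/dx[y^2/9] = 2y·y'/9
  d/dx[-1] = 0

The pieces without y' make up ∂F/∂x and the coefficient of y' is ∂F/∂y:
  ∂F/∂x = 2x/81,
  ∂F/∂y = 2y/9.

Since d/dx[F] = ∂F/∂x + (∂F/∂y)·y' = 0, solve for y':
  (∂F/∂y)·y' = -∂F/∂x
  dy/dx = -(∂F/∂x)/(∂F/∂y) = -(2x/81)/(2y/9) = -x/(9y)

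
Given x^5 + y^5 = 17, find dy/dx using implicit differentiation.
Differentiate the relation implicitly: treat y = y(x) and apply the chain rule, so every y-derivative picks up a y' = dy/dx factor.

With everything moved to the left-hand side, differentiate term by term:
  d/dx[x^5] = 5x^4
  d/dx[y^5] = 5y^4·y'
  d/dx[-17] = 0

Separating the contributions that come from x directly and those that come through y:
  without y':      5x^4
  multiplying y':  5y^4

so (5x^4) + (5y^4)·y' = 0, and therefore
  dy/dx = -(5x^4)/(5y^4) = -x^4/y^4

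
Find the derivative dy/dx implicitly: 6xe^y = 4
Take d/dx of both sides. Since y is implicitly a function of x, the chain rule attaches a y' = dy/dx factor whenever we differentiate through y.

Set F(x, y) = (left side) − (right side), so the curve is F = 0. Differentiating each term of F:
  d/dx[6x·e^(y)] = 6x·y'·e^(y) + 6e^(y)
  d/dx[-4] = 0

Collecting, the y'-free part is the partial derivative in x and the y' coefficient is the partial derivative in y:
  ∂F/∂x = 6e^(y)
  ∂F/∂y = 6x·e^(y)

so d/dx[F(x, y(x))] = ∂F/∂x + (∂F/∂y)·y' = 0. Rearranging,
  dy/dx = -(∂F/∂x)/(∂F/∂y) = -(6e^(y))/(6x·e^(y)) = -1/x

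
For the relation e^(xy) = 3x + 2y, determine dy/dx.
Apply d/dx to both sides, remembering that y depends on x. Each occurrence of y therefore brings in a y' = dy/dx via the chain rule.

With F(x, y) equal to the left-hand side minus the right, differentiate F term by term:
  d/dx[-3x] = -3
  d/dx[-2y] = -2·y'
  d/dx[e^(xy)] = (x·y' + y)·e^(xy)
Adding these up, d/dx[F] = 0 becomes
  (y·e^(xy) - 3) + (x·e^(xy) - 2)·y' = 0,
so isolating y',
  dy/dx = -(y·e^(xy) - 3)/(x·e^(xy) - 2) = (-y·e^(xy) + 3)/(x·e^(xy) - 2)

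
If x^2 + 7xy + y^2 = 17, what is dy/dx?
Apply d/dx to both sides, remembering that y depends on x. Each occurrence of y therefore brings in a y' = dy/dx via the chain rule.

With F(x, y) equal to the left-hand side minus the right, differentiate F term by term:
  d/dx[x^2] = 2x
  d/dx[7xy] = 7x·y' + 7y
  d/dx[y^2] = 2y·y'
  d/dx[-17] = 0
Adding these up, d/dx[F] = 0 becomes
  (2x + 7y) + (7x + 2y)·y' = 0,
so isolating y',
  dy/dx = -(2x + 7y)/(7x + 2y) = (-2x - 7y)/(7x + 2y)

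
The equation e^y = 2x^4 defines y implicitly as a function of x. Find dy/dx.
Take d/dx of both sides. Since y is implicitly a function of x, the chain rule attaches a y' = dy/dx factor whenever we differentiate through y.

Set F(x, y) = (left side) − (right side), so the curve is F = 0. Differentiating each term of F:
  d/dx[-2x^4] = -8x^3
  d/dx[e^(y)] = y'·e^(y)

Collecting, the y'-free part is the partial derivative in x and the y' coefficient is the partial derivative in y:
  ∂F/∂x = -8x^3
  ∂F/∂y = e^(y)

so d/dx[F(x, y(x))] = ∂F/∂x + (∂F/∂y)·y' = 0. Rearranging,
  dy/dx = -(∂F/∂x)/(∂F/∂y) = -(-8x^3)/(e^(y)) = 8x^3e^(-y)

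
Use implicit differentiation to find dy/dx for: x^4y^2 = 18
Differentiate the relation implicitly: treat y = y(x) and apply the chain rule, so every y-derivative picks up a y' = dy/dx factor.

With everything moved to the left-hand side, differentiate term by term:
  d/dx[x^4y^2] = 2x^4y·y' + 4x^3y^2
  d/dx[-18] = 0

Separating the contributions that come from x directly and those that come through y:
  without y':      4x^3y^2
  multiplying y':  2x^4y

so (4x^3y^2) + (2x^4y)·y' = 0, and therefore
  dy/dx = -(4x^3y^2)/(2x^4y) = -2y/x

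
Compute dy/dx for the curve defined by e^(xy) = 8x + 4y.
Differentiate both sides with respect to x, treating y as y(x). By the chain rule, any term containing y contributes a factor of y' = dy/dx when we differentiate it.

Move every term to one side and write the relation as F(x, y) = 0. Term by term,
  d/dx[-8x] = -8
  d/dx[-4y] = -4·y'
  d/dx[e^(xy)] = (x·y' + y)·e^(xy)

The pieces without y' make up ∂F/∂x and the coefficient of y' is ∂F/∂y:
  ∂F/∂x = y·e^(xy) - 8,
  ∂F/∂y = x·e^(xy) - 4.

Since d/dx[F] = ∂F/∂x + (∂F/∂y)·y' = 0, solve for y':
  (∂F/∂y)·y' = -∂F/∂x
  dy/dx = -(∂F/∂x)/(∂F/∂y) = -(y·e^(xy) - 8)/(x·e^(xy) - 4) = (-y·e^(xy) + 8)/(x·e^(xy) - 4)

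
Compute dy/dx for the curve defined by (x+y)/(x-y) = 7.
Differentiate both sides with respect to x, treating y as y(x). By the chain rule, any term containing y contributes a factor of y' = dy/dx when we differentiate it.

Move every term to one side and write the relation as F(x, y) = 0. Term by term,
  d/dx[(x + y)/(x - y)] = (y' + 1)/(x - y) + (x + y)(y' - 1)/(x - y)^2
  d/dx[-7] = 0

The pieces without y' make up ∂F/∂x and the coefficient of y' is ∂F/∂y:
  ∂F/∂x = 1/(x - y) - (x + y)/(x - y)^2,
  ∂F/∂y = 1/(x - y) + (x + y)/(x - y)^2.

Since d/dx[F] = ∂F/∂x + (∂F/∂y)·y' = 0, solve for y':
  (∂F/∂y)·y' = -∂F/∂x
  dy/dx = -(∂F/∂x)/(∂F/∂y) = -(1/(x - y) - (x + y)/(x - y)^2)/(1/(x - y) + (x + y)/(x - y)^2)
        = -(-2y/(x - y)^2)/(2x/(x - y)^2) = y/x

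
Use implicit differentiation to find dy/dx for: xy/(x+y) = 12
Differentiate the relation implicitly: treat y = y(x) and apply the chain rule, so every y-derivative picks up a y' = dy/dx factor.

With everything moved to the left-hand side, differentiate term by term:
  d/dx[xy/(x + y)] = xy(-y' - 1)/(x + y)^2 + x·y'/(x + y) + y/(x + y)
  d/dx[-12] = 0

Separating the contributions that come from x directly and those that come through y:
  without y':      -xy/(x + y)^2 + y/(x + y)
  multiplying y':  -xy/(x + y)^2 + x/(x + y)

so (-xy/(x + y)^2 + y/(x + y)) + (-xy/(x + y)^2 + x/(x + y))·y' = 0, and therefore
  dy/dx = -(-xy/(x + y)^2 + y/(x + y))/(-xy/(x + y)^2 + x/(x + y))
        = -(y^2/(x + y)^2)/(x^2/(x + y)^2) = -y^2/x^2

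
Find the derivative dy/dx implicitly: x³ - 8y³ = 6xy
Differentiate both sides with respect to x, treating y as y(x). By the chain rule, any term containing y contributes a factor of y' = dy/dx when we differentiate it.

Move every term to one side and write the relation as F(x, y) = 0. Term by term,
  d/dx[x^3] = 3x^2
  d/dx[-6xy] = -6x·y' - 6y
  d/dx[-8y^3] = -24y^2·y'

The pieces without y' make up ∂F/∂x and the coefficient of y' is ∂F/∂y:
  ∂F/∂x = 3x^2 - 6y,
  ∂F/∂y = -6x - 24y^2.

Since d/dx[F] = ∂F/∂x + (∂F/∂y)·y' = 0, solve for y':
  (∂F/∂y)·y' = -∂F/∂x
  dy/dx = -(∂F/∂x)/(∂F/∂y) = -(3x^2 - 6y)/(-6x - 24y^2) = (x^2/2 - y)/(x + 4y^2)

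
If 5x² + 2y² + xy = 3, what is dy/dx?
Apply d/dx to both sides, remembering that y depends on x. Each occurrence of y therefore brings in a y' = dy/dx via the chain rule.

With F(x, y) equal to the left-hand side minus the right, differentiate F term by term:
  d/dx[5x^2] = 10x
  d/dx[xy] = x·y' + y
  d/dx[2y^2] = 4y·y'
  d/dx[-3] = 0
Adding these up, d/dx[F] = 0 becomes
  (10x + y) + (x + 4y)·y' = 0,
so isolating y',
  dy/dx = -(10x + y)/(x + 4y) = (-10x - y)/(x + 4y)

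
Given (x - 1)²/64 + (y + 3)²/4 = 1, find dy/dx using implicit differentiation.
Apply d/dx to both sides, remembering that y depends on x. Each occurrence of y therefore brings in a y' = dy/dx via the chain rule.

With F(x, y) equal to the left-hand side minus the right, differentiate F term by term:
  d/dx[(x - 1)^2/64] = x/32 - 1/32
  d/dx[(y + 3)^2/4] = y'(y + 3)/2
  d/dx[-1] = 0
Adding these up, d/dx[F] = 0 becomes
  (x/32 - 1/32) + (y/2 + 3/2)·y' = 0,
so isolating y',
  dy/dx = -(x/32 - 1/32)/(y/2 + 3/2)
        = -((x - 1)/32)/((y + 3)/2) = (1 - x)/(16(y + 3))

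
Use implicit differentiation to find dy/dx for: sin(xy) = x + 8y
Differentiate both sides with respect to x, treating y as y(x). By the chain rule, any term containing y contributes a factor of y' = dy/dx when we differentiate it.

Move every term to one side and write the relation as F(x, y) = 0. Term by term,
  d/dx[-x] = -1
  d/dx[-8y] = -8·y'
  d/dx[sin(xy)] = (x·y' + y)·cos(xy)

The pieces without y' make up ∂F/∂x and the coefficient of y' is ∂F/∂y:
  ∂F/∂x = y·cos(xy) - 1,
  ∂F/∂y = x·cos(xy) - 8.

Since d/dx[F] = ∂F/∂x + (∂F/∂y)·y' = 0, solve for y':
  (∂F/∂y)·y' = -∂F/∂x
  dy/dx = -(∂F/∂x)/(∂F/∂y) = -(y·cos(xy) - 1)/(x·cos(xy) - 8) = (-y·cos(xy) + 1)/(x·cos(xy) - 8)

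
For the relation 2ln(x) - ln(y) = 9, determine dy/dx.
Apply d/dx to both sides, remembering that y depends on x. Each occurrence of y therefore brings in a y' = dy/dx via the chain rule.

With F(x, y) equal to the left-hand side minus the right, differentiate F term by term:
  d/dx[2ln(x)] = 2/x
  d/dx[-ln(y)] = -y'/y
  d/dx[-9] = 0
Adding these up, d/dx[F] = 0 becomes
  (2/x) + (-1/y)·y' = 0,
so isolating y',
  dy/dx = -(2/x)/(-1/y) = 2y/x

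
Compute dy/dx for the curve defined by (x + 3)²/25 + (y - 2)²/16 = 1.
Take d/dx of both sides. Since y is implicitly a function of x, the chain rule attaches a y' = dy/dx factor whenever we differentiate through y.

Set F(x, y) = (left side) − (right side), so the curve is F = 0. Differentiating each term of F:
  d/dx[(x + 3)^2/25] = 2x/25 + 6/25
  d/dx[(y - 2)^2/16] = y'(y - 2)/8
  d/dx[-1] = 0

Collecting, the y'-free part is the partial derivative in x and the y' coefficient is the partial derivative in y:
  ∂F/∂x = 2x/25 + 6/25
  ∂F/∂y = y/8 - 1/4

so d/dx[F(x, y(x))] = ∂F/∂x + (∂F/∂y)·y' = 0. Rearranging,
  dy/dx = -(∂F/∂x)/(∂F/∂y) = -(2x/25 + 6/25)/(y/8 - 1/4)
        = -(2(x + 3)/25)/((y - 2)/8) = 16(-x - 3)/(25(y - 2))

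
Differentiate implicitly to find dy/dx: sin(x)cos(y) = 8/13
Take d/dx of both sides. Since y is implicitly a function of x, the chain rule attaches a y' = dy/dx factor whenever we differentiate through y.

Set F(x, y) = (left side) − (right side), so the curve is F = 0. Differentiating each term of F:
  d/dx[sin(x)·cos(y)] = -y'·sin(x)·sin(y) + cos(x)·cos(y)
  d/dx[-8/13] = 0

Collecting, the y'-free part is the partial derivative in x and the y' coefficient is the partial derivative in y:
  ∂F/∂x = cos(x)·cos(y)
  ∂F/∂y = -sin(x)·sin(y)

so d/dx[F(x, y(x))] = ∂F/∂x + (∂F/∂y)·y' = 0. Rearranging,
  dy/dx = -(∂F/∂x)/(∂F/∂y) = -(cos(x)·cos(y))/(-sin(x)·sin(y)) = 1/(tan(x)·tan(y))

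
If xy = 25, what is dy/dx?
Apply d/dx to both sides, remembering that y depends on x. Each occurrence of y therefore brings in a y' = dy/dx via the chain rule.

With F(x, y) equal to the left-hand side minus the right, differentiate F term by term:
  d/dx[xy] = x·y' + y
  d/dx[-25] = 0
Adding these up, d/dx[F] = 0 becomes
  (y) + (x)·y' = 0,
so isolating y',
  dy/dx = -(y)/(x) = -y/x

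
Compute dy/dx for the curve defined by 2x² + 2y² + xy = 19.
Differentiate both sides with respect to x, treating y as y(x). By the chain rule, any term containing y contributes a factor of y' = dy/dx when we differentiate it.

Move every term to one side and write the relation as F(x, y) = 0. Term by term,
  d/dx[2x^2] = 4x
  d/dx[xy] = x·y' + y
  d/dx[2y^2] = 4y·y'
  d/dx[-19] = 0

The pieces without y' make up ∂F/∂x and the coefficient of y' is ∂F/∂y:
  ∂F/∂x = 4x + y,
  ∂F/∂y = x + 4y.

Since d/dx[F] = ∂F/∂x + (∂F/∂y)·y' = 0, solve for y':
  (∂F/∂y)·y' = -∂F/∂x
  dy/dx = -(∂F/∂x)/(∂F/∂y) = -(4x + y)/(x + 4y) = (-4x - y)/(x + 4y)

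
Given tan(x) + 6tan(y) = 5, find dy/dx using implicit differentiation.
Differentiate the relation implicitly: treat y = y(x) and apply the chain rule, so every y-derivative picks up a y' = dy/dx factor.

With everything moved to the left-hand side, differentiate term by term:
  d/dx[tan(x)] = tan(x)^2 + 1
  d/dx[6tan(y)] = 6·y'(tan(y)^2 + 1)
  d/dx[-5] = 0

Separating the contributions that come from x directly and those that come through y:
  without y':      tan(x)^2 + 1
  multiplying y':  6tan(y)^2 + 6

so (tan(x)^2 + 1) + (6tan(y)^2 + 6)·y' = 0, and therefore
  dy/dx = -(tan(x)^2 + 1)/(6tan(y)^2 + 6) = -cos(y)^2/(6cos(x)^2)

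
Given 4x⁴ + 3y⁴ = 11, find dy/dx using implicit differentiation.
Differentiate both sides with respect to x, treating y as y(x). By the chain rule, any term containing y contributes a factor of y' = dy/dx when we differentiate it.

Move every term to one side and write the relation as F(x, y) = 0. Term by term,
  d/dx[4x^4] = 16x^3
  d/dx[3y^4] = 12y^3·y'
  d/dx[-11] = 0

The pieces without y' make up ∂F/∂x and the coefficient of y' is ∂F/∂y:
  ∂F/∂x = 16x^3,
  ∂F/∂y = 12y^3.

Since d/dx[F] = ∂F/∂x + (∂F/∂y)·y' = 0, solve for y':
  (∂F/∂y)·y' = -∂F/∂x
  dy/dx = -(∂F/∂x)/(∂F/∂y) = -(16x^3)/(12y^3) = -4x^3/(3y^3)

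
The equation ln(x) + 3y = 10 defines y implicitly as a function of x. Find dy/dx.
Take d/dx of both sides. Since y is implicitly a function of x, the chain rule attaches a y' = dy/dx factor whenever we differentiate through y.

Set F(x, y) = (left side) − (right side), so the curve is F = 0. Differentiating each term of F:
  d/dx[3y] = 3·y'
  d/dx[ln(x)] = 1/x
  d/dx[-10] = 0

Collecting, the y'-free part is the partial derivative in x and the y' coefficient is the partial derivative in y:
  ∂F/∂x = 1/x
  ∂F/∂y = 3

so d/dx[F(x, y(x))] = ∂F/∂x + (∂F/∂y)·y' = 0. Rearranging,
  dy/dx = -(∂F/∂x)/(∂F/∂y) = -(1/x)/(3) = -1/(3x)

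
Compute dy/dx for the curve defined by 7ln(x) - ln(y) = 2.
Differentiate both sides with respect to x, treating y as y(x). By the chain rule, any term containing y contributes a factor of y' = dy/dx when we differentiate it.

Move every term to one side and write the relation as F(x, y) = 0. Term by term,
  d/dx[7ln(x)] = 7/x
  d/dx[-ln(y)] = -y'/y
  d/dx[-2] = 0

The pieces without y' make up ∂F/∂x and the coefficient of y' is ∂F/∂y:
  ∂F/∂x = 7/x,
  ∂F/∂y = -1/y.

Since d/dx[F] = ∂F/∂x + (∂F/∂y)·y' = 0, solve for y':
  (∂F/∂y)·y' = -∂F/∂x
  dy/dx = -(∂F/∂x)/(∂F/∂y) = -(7/x)/(-1/y) = 7y/x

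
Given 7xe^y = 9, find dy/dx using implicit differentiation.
Differentiate both sides with respect to x, treating y as y(x). By the chain rule, any term containing y contributes a factor of y' = dy/dx when we differentiate it.

Move every term to one side and write the relation as F(x, y) = 0. Term by term,
  d/dx[7x·e^(y)] = 7x·y'·e^(y) + 7e^(y)
  d/dx[-9] = 0

The pieces without y' make up ∂F/∂x and the coefficient of y' is ∂F/∂y:
  ∂F/∂x = 7e^(y),
  ∂F/∂y = 7x·e^(y).

Since d/dx[F] = ∂F/∂x + (∂F/∂y)·y' = 0, solve for y':
  (∂F/∂y)·y' = -∂F/∂x
  dy/dx = -(∂F/∂x)/(∂F/∂y) = -(7e^(y))/(7x·e^(y)) = -1/x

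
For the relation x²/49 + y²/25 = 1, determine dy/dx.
Take d/dx of both sides. Since y is implicitly a function of x, the chain rule attaches a y' = dy/dx factor whenever we differentiate through y.

Set F(x, y) = (left side) − (right side), so the curve is F = 0. Differentiating each term of F:
  d/dx[x^2/49] = 2x/49
  d/dx[y^2/25] = 2y·y'/25
  d/dx[-1] = 0

Collecting, the y'-free part is the partial derivative in x and the y' coefficient is the partial derivative in y:
  ∂F/∂x = 2x/49
  ∂F/∂y = 2y/25

so d/dx[F(x, y(x))] = ∂F/∂x + (∂F/∂y)·y' = 0. Rearranging,
  dy/dx = -(∂F/∂x)/(∂F/∂y) = -(2x/49)/(2y/25) = -25x/(49y)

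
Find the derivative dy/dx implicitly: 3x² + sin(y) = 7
Differentiate both sides with respect to x, treating y as y(x). By the chain rule, any term containing y contributes a factor of y' = dy/dx when we differentiate it.

Move every term to one side and write the relation as F(x, y) = 0. Term by term,
  d/dx[3x^2] = 6x
  d/dx[sin(y)] = y'·cos(y)
  d/dx[-7] = 0

The pieces without y' make up ∂F/∂x and the coefficient of y' is ∂F/∂y:
  ∂F/∂x = 6x,
  ∂F/∂y = cos(y).

Since d/dx[F] = ∂F/∂x + (∂F/∂y)·y' = 0, solve for y':
  (∂F/∂y)·y' = -∂F/∂x
  dy/dx = -(∂F/∂x)/(∂F/∂y) = -(6x)/(cos(y)) = -6x/cos(y)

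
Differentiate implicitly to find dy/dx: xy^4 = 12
Apply d/dx to both sides, remembering that y depends on x. Each occurrence of y therefore brings in a y' = dy/dx via the chain rule.

With F(x, y) equal to the left-hand side minus the right, differentiate F term by term:
  d/dx[xy^4] = 4xy^3·y' + y^4
  d/dx[-12] = 0
Adding these up, d/dx[F] = 0 becomes
  (y^4) + (4xy^3)·y' = 0,
so isolating y',
  dy/dx = -(y^4)/(4xy^3) = -y/(4x)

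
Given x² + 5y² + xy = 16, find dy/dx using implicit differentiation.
Apply d/dx to both sides, remembering that y depends on x. Each occurrence of y therefore brings in a y' = dy/dx via the chain rule.

With F(x, y) equal to the left-hand side minus the right, differentiate F term by term:
  d/dx[x^2] = 2x
  d/dx[xy] = x·y' + y
  d/dx[5y^2] = 10y·y'
  d/dx[-16] = 0
Adding these up, d/dx[F] = 0 becomes
  (2x + y) + (x + 10y)·y' = 0,
so isolating y',
  dy/dx = -(2x + y)/(x + 10y) = (-2x - y)/(x + 10y)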